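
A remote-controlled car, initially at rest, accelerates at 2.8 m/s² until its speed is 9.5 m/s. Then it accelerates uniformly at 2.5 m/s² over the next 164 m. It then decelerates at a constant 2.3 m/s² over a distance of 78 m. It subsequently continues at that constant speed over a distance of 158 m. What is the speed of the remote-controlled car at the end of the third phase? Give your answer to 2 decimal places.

Phase 1 (accelerating): v₀ = 0 m/s, a = 2.8 m/s².
v = v₀ + at → t = (9.5 − 0) / 2.8 = 3.39 s
v² = v₀² + 2aΔx → Δx = (9.5² − 0²)/(2·2.8) = 16.1 m

Phase 2 (accelerating): v₀ = 9.50 m/s, a = 2.5 m/s².
v² = v₀² + 2aΔx = 9.50² + 2·2.5·164 = 910 → v = 30.2 m/s
t = (v − v₀)/a = (30.2 − 9.50)/2.5 = 8.27 s

Phase 3 (decelerating): v₀ = 30.2 m/s, a = -2.3 m/s².
v² = v₀² + 2aΔx = 30.2² + 2·-2.3·78 = 551 → v = 23.5 m/s
t = (v − v₀)/a = (23.5 − 30.2)/-2.3 = 2.91 s
Speed at end of phase 3 = 23.5 m/s

23.48 m/s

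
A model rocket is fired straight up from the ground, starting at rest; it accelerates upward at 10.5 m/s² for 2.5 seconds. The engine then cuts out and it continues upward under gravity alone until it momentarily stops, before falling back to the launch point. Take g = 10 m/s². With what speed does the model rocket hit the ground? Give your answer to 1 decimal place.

Phase 1 (powered ascent): v₀ = 0 m/s, a = 10.5 m/s².
v = v₀ + at = 0 + (10.5)(2.5) = 26.2 m/s
Δx = v₀t + ½at² = 0·2.5 + 0.5·10.5·2.5² = 32.8 m

Phase 2 (coasting upward): v₀ = 26.2 m/s, a = -10 m/s².
v = v₀ + at → t = (0 − 26.2) / -10 = 2.62 s
v² = v₀² + 2aΔx → Δx = (0² − 26.2²)/(2·-10) = 34.5 m

Phase 3 (free fall): v₀ = 0 m/s, a = -10 m/s².
Falls 67.3 m from rest: t = √(2·67.3/10) = 3.67 s; v = g·t = 36.7 m/s.
Impact speed = 36.7 m/s

36.7 m/s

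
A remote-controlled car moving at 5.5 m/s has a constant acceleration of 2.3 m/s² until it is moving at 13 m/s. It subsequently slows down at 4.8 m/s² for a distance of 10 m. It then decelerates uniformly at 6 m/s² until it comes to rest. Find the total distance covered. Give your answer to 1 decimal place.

Phase 1 (accelerating): v₀ = 5.50 m/s, a = 2.3 m/s².
v = v₀ + at → t = (13 − 5.50) / 2.3 = 3.26 s
v² = v₀² + 2aΔx → Δx = (13² − 5.50²)/(2·2.3) = 30.2 m

Phase 2 (decelerating): v₀ = 13.0 m/s, a = -4.8 m/s².
v² = v₀² + 2aΔx = 13.0² + 2·-4.8·10 = 73.0 → v = 8.54 m/s
t = (v − v₀)/a = (8.54 − 13.0)/-4.8 = 0.928 s

Phase 3 (decelerating): v₀ = 8.54 m/s, a = -6 m/s².
v = v₀ + at → t = (0 − 8.54) / -6 = 1.42 s
v² = v₀² + 2aΔx → Δx = (0² − 8.54²)/(2·-6) = 6.08 m
Total distance = 30.2 + 10.0 + 6.08 = 46.2 m

46.2 m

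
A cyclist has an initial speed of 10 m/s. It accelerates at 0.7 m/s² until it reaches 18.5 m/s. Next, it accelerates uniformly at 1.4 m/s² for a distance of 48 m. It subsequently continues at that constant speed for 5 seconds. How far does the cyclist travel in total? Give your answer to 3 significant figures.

Phase 1 (accelerating): v₀ = 10.0 m/s, a = 0.7 m/s².
v = v₀ + at → t = (18.5 − 10.0) / 0.7 = 12.1 s
v² = v₀² + 2aΔx → Δx = (18.5² − 10.0²)/(2·0.7) = 173 m

Phase 2 (accelerating): v₀ = 18.5 m/s, a = 1.4 m/s².
v² = v₀² + 2aΔx = 18.5² + 2·1.4·48 = 477 → v = 21.8 m/s
t = (v − v₀)/a = (21.8 − 18.5)/1.4 = 2.38 s

Phase 3 (constant speed): v₀ = 21.8 m/s, a = 0 m/s².
v = v₀ + at = 21.8 + (0)(5) = 21.8 m/s
Δx = v₀t + ½at² = 21.8·5 + 0.5·0·5² = 109 m
Total distance = 173 + 48.0 + 109 = 330 m

330 m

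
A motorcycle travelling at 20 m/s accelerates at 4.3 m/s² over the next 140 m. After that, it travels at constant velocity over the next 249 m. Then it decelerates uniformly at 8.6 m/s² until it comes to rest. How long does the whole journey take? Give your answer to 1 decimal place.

15.5 s

Phase 1 (accelerating): v₀ = 20.0 m/s, a = 4.3 m/s².
v² = v₀² + 2aΔx = 20.0² + 2·4.3·140 = 1600 → v = 40.0 m/s
t = (v − v₀)/a = (40.0 − 20.0)/4.3 = 4.66 s

Phase 2 (constant speed): v₀ = 40.0 m/s, a = 0 m/s².
Constant speed: t = d/v = 249/40.0 = 6.22 s

Phase 3 (decelerating): v₀ = 40.0 m/s, a = -8.6 m/s².
v = v₀ + at → t = (0 − 40.0) / -8.6 = 4.66 s
v² = v₀² + 2aΔx → Δx = (0² − 40.0²)/(2·-8.6) = 93.3 m
Total time = 4.66 + 6.22 + 4.66 = 15.5 s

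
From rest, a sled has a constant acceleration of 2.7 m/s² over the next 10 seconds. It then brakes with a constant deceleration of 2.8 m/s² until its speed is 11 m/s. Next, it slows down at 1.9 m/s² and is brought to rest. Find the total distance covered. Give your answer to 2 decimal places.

275.41 m

Phase 1 (accelerating): v₀ = 0 m/s, a = 2.7 m/s².
v = v₀ + at = 0 + (2.7)(10) = 27.0 m/s
Δx = v₀t + ½at² = 0·10 + 0.5·2.7·10² = 135 m

Phase 2 (decelerating): v₀ = 27.0 m/s, a = -2.8 m/s².
v = v₀ + at → t = (11 − 27.0) / -2.8 = 5.71 s
v² = v₀² + 2aΔx → Δx = (11² − 27.0²)/(2·-2.8) = 109 m

Phase 3 (decelerating): v₀ = 11.0 m/s, a = -1.9 m/s².
v = v₀ + at → t = (0 − 11.0) / -1.9 = 5.79 s
v² = v₀² + 2aΔx → Δx = (0² − 11.0²)/(2·-1.9) = 31.8 m
Total distance = 135 + 109 + 31.8 = 275 m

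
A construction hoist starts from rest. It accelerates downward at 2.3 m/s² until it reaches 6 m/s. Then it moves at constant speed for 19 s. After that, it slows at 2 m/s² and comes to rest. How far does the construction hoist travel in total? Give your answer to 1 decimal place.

Phase 1 (accelerating): v₀ = 0 m/s, a = 2.3 m/s².
v = v₀ + at → t = (6 − 0) / 2.3 = 2.61 s
v² = v₀² + 2aΔx → Δx = (6² − 0²)/(2·2.3) = 7.83 m

Phase 2 (constant speed): v₀ = 6.00 m/s, a = 0 m/s².
v = v₀ + at = 6.00 + (0)(19) = 6.00 m/s
Δx = v₀t + ½at² = 6.00·19 + 0.5·0·19² = 114 m

Phase 3 (decelerating): v₀ = 6.00 m/s, a = -2 m/s².
v = v₀ + at → t = (0 − 6.00) / -2 = 3.00 s
v² = v₀² + 2aΔx → Δx = (0² − 6.00²)/(2·-2) = 9.00 m
Total distance = 7.83 + 114 + 9.00 = 131 m

130.8 m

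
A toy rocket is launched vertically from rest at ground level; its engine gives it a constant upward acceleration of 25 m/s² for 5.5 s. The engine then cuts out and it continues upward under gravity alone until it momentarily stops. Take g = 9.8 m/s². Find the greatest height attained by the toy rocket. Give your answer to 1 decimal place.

Phase 1 (powered ascent): v₀ = 0 m/s, a = 25 m/s².
v = v₀ + at = 0 + (25)(5.5) = 138 m/s
Δx = v₀t + ½at² = 0·5.5 + 0.5·25·5.5² = 378 m

Phase 2 (coasting upward): v₀ = 138 m/s, a = -9.8 m/s².
v = v₀ + at → t = (0 − 138) / -9.8 = 14.0 s
v² = v₀² + 2aΔx → Δx = (0² − 138²)/(2·-9.8) = 965 m
Maximum height = 378 + 965 = 1340 m

1342.7 m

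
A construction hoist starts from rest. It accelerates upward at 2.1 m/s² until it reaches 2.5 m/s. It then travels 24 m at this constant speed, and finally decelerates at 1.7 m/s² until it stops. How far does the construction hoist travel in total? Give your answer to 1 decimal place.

27.3 m

Phase 1 (accelerating): v₀ = 0 m/s, a = 2.1 m/s².
v = v₀ + at → t = (2.5 − 0) / 2.1 = 1.19 s
v² = v₀² + 2aΔx → Δx = (2.5² − 0²)/(2·2.1) = 1.49 m

Phase 2 (constant speed): v₀ = 2.50 m/s, a = 0 m/s².
Constant speed: t = d/v = 24/2.50 = 9.60 s

Phase 3 (decelerating): v₀ = 2.50 m/s, a = -1.7 m/s².
v = v₀ + at → t = (0 − 2.50) / -1.7 = 1.47 s
v² = v₀² + 2aΔx → Δx = (0² − 2.50²)/(2·-1.7) = 1.84 m
Total distance = 1.49 + 24.0 + 1.84 = 27.3 m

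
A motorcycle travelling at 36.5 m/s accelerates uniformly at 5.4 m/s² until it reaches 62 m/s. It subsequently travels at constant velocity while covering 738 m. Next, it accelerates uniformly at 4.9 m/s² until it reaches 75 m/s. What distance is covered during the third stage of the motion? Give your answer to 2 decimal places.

181.73 m

Phase 1 (accelerating): v₀ = 36.5 m/s, a = 5.4 m/s².
v = v₀ + at → t = (62 − 36.5) / 5.4 = 4.72 s
v² = v₀² + 2aΔx → Δx = (62² − 36.5²)/(2·5.4) = 233 m

Phase 2 (constant speed): v₀ = 62.0 m/s, a = 0 m/s².
Constant speed: t = d/v = 738/62.0 = 11.9 s

Phase 3 (accelerating): v₀ = 62.0 m/s, a = 4.9 m/s².
v = v₀ + at → t = (75 − 62.0) / 4.9 = 2.65 s
v² = v₀² + 2aΔx → Δx = (75² − 62.0²)/(2·4.9) = 182 m
Distance in phase 3 = 182 m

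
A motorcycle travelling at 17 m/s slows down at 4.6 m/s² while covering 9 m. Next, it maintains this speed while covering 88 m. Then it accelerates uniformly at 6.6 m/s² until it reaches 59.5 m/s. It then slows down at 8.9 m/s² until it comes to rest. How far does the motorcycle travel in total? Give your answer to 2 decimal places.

Phase 1 (decelerating): v₀ = 17.0 m/s, a = -4.6 m/s².
v² = v₀² + 2aΔx = 17.0² + 2·-4.6·9 = 206 → v = 14.4 m/s
t = (v − v₀)/a = (14.4 − 17.0)/-4.6 = 0.574 s

Phase 2 (constant speed): v₀ = 14.4 m/s, a = 0 m/s².
Constant speed: t = d/v = 88/14.4 = 6.13 s

Phase 3 (accelerating): v₀ = 14.4 m/s, a = 6.6 m/s².
v = v₀ + at → t = (59.5 − 14.4) / 6.6 = 6.84 s
v² = v₀² + 2aΔx → Δx = (59.5² − 14.4²)/(2·6.6) = 253 m

Phase 4 (decelerating): v₀ = 59.5 m/s, a = -8.9 m/s².
v = v₀ + at → t = (0 − 59.5) / -8.9 = 6.69 s
v² = v₀² + 2aΔx → Δx = (0² − 59.5²)/(2·-8.9) = 199 m
Total distance = 9.00 + 88.0 + 253 + 199 = 548 m

548.47 m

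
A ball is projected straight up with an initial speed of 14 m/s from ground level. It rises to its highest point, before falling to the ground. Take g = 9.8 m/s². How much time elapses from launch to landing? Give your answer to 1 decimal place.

2.9 s

Phase 1 (rising): v₀ = 14.0 m/s, a = -9.8 m/s².
v = v₀ + at → t = (0 − 14.0) / -9.8 = 1.43 s
v² = v₀² + 2aΔx → Δx = (0² − 14.0²)/(2·-9.8) = 10.0 m

Phase 2 (falling): v₀ = 0 m/s, a = -9.8 m/s².
Falls 10.0 m from rest: t = √(2·10.0/9.8) = 1.43 s; v = g·t = 14.0 m/s.
Total time = 1.43 + 1.43 = 2.86 s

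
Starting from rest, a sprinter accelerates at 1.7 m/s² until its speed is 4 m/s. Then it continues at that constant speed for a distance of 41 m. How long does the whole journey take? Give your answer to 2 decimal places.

12.60 s

Phase 1 (accelerating): v₀ = 0 m/s, a = 1.7 m/s².
v = v₀ + at → t = (4 − 0) / 1.7 = 2.35 s
v² = v₀² + 2aΔx → Δx = (4² − 0²)/(2·1.7) = 4.71 m

Phase 2 (constant speed): v₀ = 4.00 m/s, a = 0 m/s².
Constant speed: t = d/v = 41/4.00 = 10.2 s
Total time = 2.35 + 10.2 = 12.6 s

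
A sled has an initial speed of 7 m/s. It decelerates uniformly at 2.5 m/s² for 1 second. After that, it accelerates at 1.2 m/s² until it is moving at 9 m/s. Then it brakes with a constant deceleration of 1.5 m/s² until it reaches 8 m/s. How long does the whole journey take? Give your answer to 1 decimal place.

5.4 s

Phase 1 (decelerating): v₀ = 7.00 m/s, a = -2.5 m/s².
v = v₀ + at = 7.00 + (-2.5)(1) = 4.50 m/s
Δx = v₀t + ½at² = 7.00·1 + 0.5·-2.5·1² = 5.75 m

Phase 2 (accelerating): v₀ = 4.50 m/s, a = 1.2 m/s².
v = v₀ + at → t = (9 − 4.50) / 1.2 = 3.75 s
v² = v₀² + 2aΔx → Δx = (9² − 4.50²)/(2·1.2) = 25.3 m

Phase 3 (decelerating): v₀ = 9.00 m/s, a = -1.5 m/s².
v = v₀ + at → t = (8 − 9.00) / -1.5 = 0.667 s
v² = v₀² + 2aΔx → Δx = (8² − 9.00²)/(2·-1.5) = 5.67 m
Total time = 1.00 + 3.75 + 0.667 = 5.42 s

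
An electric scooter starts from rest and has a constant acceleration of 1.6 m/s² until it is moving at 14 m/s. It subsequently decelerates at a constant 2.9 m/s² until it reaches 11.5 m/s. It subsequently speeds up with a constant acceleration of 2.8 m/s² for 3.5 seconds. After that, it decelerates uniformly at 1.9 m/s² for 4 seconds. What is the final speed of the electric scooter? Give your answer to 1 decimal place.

13.7 m/s

Phase 1 (accelerating): v₀ = 0 m/s, a = 1.6 m/s².
v = v₀ + at → t = (14 − 0) / 1.6 = 8.75 s
v² = v₀² + 2aΔx → Δx = (14² − 0²)/(2·1.6) = 61.2 m

Phase 2 (decelerating): v₀ = 14.0 m/s, a = -2.9 m/s².
v = v₀ + at → t = (11.5 − 14.0) / -2.9 = 0.862 s
v² = v₀² + 2aΔx → Δx = (11.5² − 14.0²)/(2·-2.9) = 11.0 m

Phase 3 (accelerating): v₀ = 11.5 m/s, a = 2.8 m/s².
v = v₀ + at = 11.5 + (2.8)(3.5) = 21.3 m/s
Δx = v₀t + ½at² = 11.5·3.5 + 0.5·2.8·3.5² = 57.4 m

Phase 4 (decelerating): v₀ = 21.3 m/s, a = -1.9 m/s².
v = v₀ + at = 21.3 + (-1.9)(4) = 13.7 m/s
Δx = v₀t + ½at² = 21.3·4 + 0.5·-1.9·4² = 70.0 m
Final speed = 13.7 m/s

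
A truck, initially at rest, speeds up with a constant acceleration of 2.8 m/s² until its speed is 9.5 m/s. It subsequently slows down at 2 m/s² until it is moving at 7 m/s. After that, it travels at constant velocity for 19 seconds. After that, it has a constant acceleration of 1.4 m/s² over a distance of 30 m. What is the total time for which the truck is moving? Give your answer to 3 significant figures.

Phase 1 (accelerating): v₀ = 0 m/s, a = 2.8 m/s².
v = v₀ + at → t = (9.5 − 0) / 2.8 = 3.39 s
v² = v₀² + 2aΔx → Δx = (9.5² − 0²)/(2·2.8) = 16.1 m

Phase 2 (decelerating): v₀ = 9.50 m/s, a = -2 m/s².
v = v₀ + at → t = (7 − 9.50) / -2 = 1.25 s
v² = v₀² + 2aΔx → Δx = (7² − 9.50²)/(2·-2) = 10.3 m

Phase 3 (constant speed): v₀ = 7.00 m/s, a = 0 m/s².
v = v₀ + at = 7.00 + (0)(19) = 7.00 m/s
Δx = v₀t + ½at² = 7.00·19 + 0.5·0·19² = 133 m

Phase 4 (accelerating): v₀ = 7.00 m/s, a = 1.4 m/s².
v² = v₀² + 2aΔx = 7.00² + 2·1.4·30 = 133 → v = 11.5 m/s
t = (v − v₀)/a = (11.5 − 7.00)/1.4 = 3.24 s
Total time = 3.39 + 1.25 + 19.0 + 3.24 = 26.9 s

26.9 s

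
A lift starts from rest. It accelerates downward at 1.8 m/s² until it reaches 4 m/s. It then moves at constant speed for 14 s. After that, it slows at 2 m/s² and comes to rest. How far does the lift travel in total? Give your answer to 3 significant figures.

Phase 1 (accelerating): v₀ = 0 m/s, a = 1.8 m/s².
v = v₀ + at → t = (4 − 0) / 1.8 = 2.22 s
v² = v₀² + 2aΔx → Δx = (4² − 0²)/(2·1.8) = 4.44 m

Phase 2 (constant speed): v₀ = 4.00 m/s, a = 0 m/s².
v = v₀ + at = 4.00 + (0)(14) = 4.00 m/s
Δx = v₀t + ½at² = 4.00·14 + 0.5·0·14² = 56.0 m

Phase 3 (decelerating): v₀ = 4.00 m/s, a = -2 m/s².
v = v₀ + at → t = (0 − 4.00) / -2 = 2.00 s
v² = v₀² + 2aΔx → Δx = (0² − 4.00²)/(2·-2) = 4.00 m
Total distance = 4.44 + 56.0 + 4.00 = 64.4 m

64.4 m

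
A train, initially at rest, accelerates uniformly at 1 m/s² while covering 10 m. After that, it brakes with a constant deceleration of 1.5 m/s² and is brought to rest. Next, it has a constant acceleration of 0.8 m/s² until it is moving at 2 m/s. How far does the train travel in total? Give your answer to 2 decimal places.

19.17 m

Phase 1 (accelerating): v₀ = 0 m/s, a = 1 m/s².
v² = v₀² + 2aΔx = 0² + 2·1·10 = 20.0 → v = 4.47 m/s
t = (v − v₀)/a = (4.47 − 0)/1 = 4.47 s

Phase 2 (decelerating): v₀ = 4.47 m/s, a = -1.5 m/s².
v = v₀ + at → t = (0 − 4.47) / -1.5 = 2.98 s
v² = v₀² + 2aΔx → Δx = (0² − 4.47²)/(2·-1.5) = 6.67 m

Phase 3 (accelerating): v₀ = 0 m/s, a = 0.8 m/s².
v = v₀ + at → t = (2 − 0) / 0.8 = 2.50 s
v² = v₀² + 2aΔx → Δx = (2² − 0²)/(2·0.8) = 2.50 m
Total distance = 10.0 + 6.67 + 2.50 = 19.2 m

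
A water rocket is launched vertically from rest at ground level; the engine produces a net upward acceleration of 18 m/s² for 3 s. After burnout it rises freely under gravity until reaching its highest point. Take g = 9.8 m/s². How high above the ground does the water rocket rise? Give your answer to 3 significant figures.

230 m

Phase 1 (powered ascent): v₀ = 0 m/s, a = 18 m/s².
v = v₀ + at = 0 + (18)(3) = 54.0 m/s
Δx = v₀t + ½at² = 0·3 + 0.5·18·3² = 81.0 m

Phase 2 (coasting upward): v₀ = 54.0 m/s, a = -9.8 m/s².
v = v₀ + at → t = (0 − 54.0) / -9.8 = 5.51 s
v² = v₀² + 2aΔx → Δx = (0² − 54.0²)/(2·-9.8) = 149 m
Maximum height = 81.0 + 149 = 230 m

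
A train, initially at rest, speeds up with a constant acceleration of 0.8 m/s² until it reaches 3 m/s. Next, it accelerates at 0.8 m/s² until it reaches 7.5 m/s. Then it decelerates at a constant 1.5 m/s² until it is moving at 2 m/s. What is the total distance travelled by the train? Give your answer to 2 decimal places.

52.57 m

Phase 1 (accelerating): v₀ = 0 m/s, a = 0.8 m/s².
v = v₀ + at → t = (3 − 0) / 0.8 = 3.75 s
v² = v₀² + 2aΔx → Δx = (3² − 0²)/(2·0.8) = 5.62 m

Phase 2 (accelerating): v₀ = 3.00 m/s, a = 0.8 m/s².
v = v₀ + at → t = (7.5 − 3.00) / 0.8 = 5.62 s
v² = v₀² + 2aΔx → Δx = (7.5² − 3.00²)/(2·0.8) = 29.5 m

Phase 3 (decelerating): v₀ = 7.50 m/s, a = -1.5 m/s².
v = v₀ + at → t = (2 − 7.50) / -1.5 = 3.67 s
v² = v₀² + 2aΔx → Δx = (2² − 7.50²)/(2·-1.5) = 17.4 m
Total distance = 5.62 + 29.5 + 17.4 = 52.6 m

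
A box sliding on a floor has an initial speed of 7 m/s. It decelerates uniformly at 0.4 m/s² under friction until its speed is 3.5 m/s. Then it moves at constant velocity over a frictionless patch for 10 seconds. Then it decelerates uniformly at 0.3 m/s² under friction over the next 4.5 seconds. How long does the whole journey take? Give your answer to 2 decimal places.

Phase 1 (decelerating): v₀ = 7.00 m/s, a = -0.4 m/s².
v = v₀ + at → t = (3.5 − 7.00) / -0.4 = 8.75 s
v² = v₀² + 2aΔx → Δx = (3.5² − 7.00²)/(2·-0.4) = 45.9 m

Phase 2 (constant speed): v₀ = 3.50 m/s, a = 0 m/s².
v = v₀ + at = 3.50 + (0)(10) = 3.50 m/s
Δx = v₀t + ½at² = 3.50·10 + 0.5·0·10² = 35.0 m

Phase 3 (decelerating): v₀ = 3.50 m/s, a = -0.3 m/s².
v = v₀ + at = 3.50 + (-0.3)(4.5) = 2.15 m/s
Δx = v₀t + ½at² = 3.50·4.5 + 0.5·-0.3·4.5² = 12.7 m
Total time = 8.75 + 10.0 + 4.50 = 23.2 s

23.25 s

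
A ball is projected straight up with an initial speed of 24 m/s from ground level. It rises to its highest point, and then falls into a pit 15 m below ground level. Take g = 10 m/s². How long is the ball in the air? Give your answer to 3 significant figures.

Phase 1 (rising): v₀ = 24.0 m/s, a = -10 m/s².
v = v₀ + at → t = (0 − 24.0) / -10 = 2.40 s
v² = v₀² + 2aΔx → Δx = (0² − 24.0²)/(2·-10) = 28.8 m

Phase 2 (falling): v₀ = 0 m/s, a = -10 m/s².
Falls 43.8 m from rest: t = √(2·43.8/10) = 2.96 s; v = g·t = 29.6 m/s.
Total time = 2.40 + 2.96 = 5.36 s

5.36 s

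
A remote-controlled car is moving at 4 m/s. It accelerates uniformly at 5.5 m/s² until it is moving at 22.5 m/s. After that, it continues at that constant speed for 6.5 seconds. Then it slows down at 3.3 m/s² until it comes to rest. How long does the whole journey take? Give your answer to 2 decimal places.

16.68 s

Phase 1 (accelerating): v₀ = 4.00 m/s, a = 5.5 m/s².
v = v₀ + at → t = (22.5 − 4.00) / 5.5 = 3.36 s
v² = v₀² + 2aΔx → Δx = (22.5² − 4.00²)/(2·5.5) = 44.6 m

Phase 2 (constant speed): v₀ = 22.5 m/s, a = 0 m/s².
v = v₀ + at = 22.5 + (0)(6.5) = 22.5 m/s
Δx = v₀t + ½at² = 22.5·6.5 + 0.5·0·6.5² = 146 m

Phase 3 (decelerating): v₀ = 22.5 m/s, a = -3.3 m/s².
v = v₀ + at → t = (0 − 22.5) / -3.3 = 6.82 s
v² = v₀² + 2aΔx → Δx = (0² − 22.5²)/(2·-3.3) = 76.7 m
Total time = 3.36 + 6.50 + 6.82 = 16.7 s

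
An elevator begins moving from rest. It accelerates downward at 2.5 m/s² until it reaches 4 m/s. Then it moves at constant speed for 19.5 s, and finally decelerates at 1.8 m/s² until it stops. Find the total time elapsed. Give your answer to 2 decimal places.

Phase 1 (accelerating): v₀ = 0 m/s, a = 2.5 m/s².
v = v₀ + at → t = (4 − 0) / 2.5 = 1.60 s
v² = v₀² + 2aΔx → Δx = (4² − 0²)/(2·2.5) = 3.20 m

Phase 2 (constant speed): v₀ = 4.00 m/s, a = 0 m/s².
v = v₀ + at = 4.00 + (0)(19.5) = 4.00 m/s
Δx = v₀t + ½at² = 4.00·19.5 + 0.5·0·19.5² = 78.0 m

Phase 3 (decelerating): v₀ = 4.00 m/s, a = -1.8 m/s².
v = v₀ + at → t = (0 − 4.00) / -1.8 = 2.22 s
v² = v₀² + 2aΔx → Δx = (0² − 4.00²)/(2·-1.8) = 4.44 m
Total time = 1.60 + 19.5 + 2.22 = 23.3 s

23.32 s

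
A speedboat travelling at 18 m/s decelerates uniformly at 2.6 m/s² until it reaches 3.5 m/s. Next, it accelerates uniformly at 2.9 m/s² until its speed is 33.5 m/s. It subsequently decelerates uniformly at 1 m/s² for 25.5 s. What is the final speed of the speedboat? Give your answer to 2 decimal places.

Phase 1 (decelerating): v₀ = 18.0 m/s, a = -2.6 m/s².
v = v₀ + at → t = (3.5 − 18.0) / -2.6 = 5.58 s
v² = v₀² + 2aΔx → Δx = (3.5² − 18.0²)/(2·-2.6) = 60.0 m

Phase 2 (accelerating): v₀ = 3.50 m/s, a = 2.9 m/s².
v = v₀ + at → t = (33.5 − 3.50) / 2.9 = 10.3 s
v² = v₀² + 2aΔx → Δx = (33.5² − 3.50²)/(2·2.9) = 191 m

Phase 3 (decelerating): v₀ = 33.5 m/s, a = -1 m/s².
v = v₀ + at = 33.5 + (-1)(25.5) = 8.00 m/s
Δx = v₀t + ½at² = 33.5·25.5 + 0.5·-1·25.5² = 529 m
Final speed = 8.00 m/s

8.00 m/s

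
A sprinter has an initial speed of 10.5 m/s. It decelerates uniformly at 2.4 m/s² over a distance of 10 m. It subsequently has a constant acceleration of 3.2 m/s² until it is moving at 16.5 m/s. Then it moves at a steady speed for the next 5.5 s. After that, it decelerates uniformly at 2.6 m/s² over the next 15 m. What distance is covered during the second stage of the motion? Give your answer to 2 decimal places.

32.81 m

Phase 1 (decelerating): v₀ = 10.5 m/s, a = -2.4 m/s².
v² = v₀² + 2aΔx = 10.5² + 2·-2.4·10 = 62.2 → v = 7.89 m/s
t = (v − v₀)/a = (7.89 − 10.5)/-2.4 = 1.09 s

Phase 2 (accelerating): v₀ = 7.89 m/s, a = 3.2 m/s².
v = v₀ + at → t = (16.5 − 7.89) / 3.2 = 2.69 s
v² = v₀² + 2aΔx → Δx = (16.5² − 7.89²)/(2·3.2) = 32.8 m
Distance in phase 2 = 32.8 m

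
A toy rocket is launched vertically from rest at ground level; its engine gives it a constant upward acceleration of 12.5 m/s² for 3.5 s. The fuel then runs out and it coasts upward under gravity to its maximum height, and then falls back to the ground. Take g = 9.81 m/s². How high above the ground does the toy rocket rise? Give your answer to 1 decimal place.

174.1 m

Phase 1 (powered ascent): v₀ = 0 m/s, a = 12.5 m/s².
v = v₀ + at = 0 + (12.5)(3.5) = 43.8 m/s
Δx = v₀t + ½at² = 0·3.5 + 0.5·12.5·3.5² = 76.6 m

Phase 2 (coasting upward): v₀ = 43.8 m/s, a = -9.81 m/s².
v = v₀ + at → t = (0 − 43.8) / -9.81 = 4.46 s
v² = v₀² + 2aΔx → Δx = (0² − 43.8²)/(2·-9.81) = 97.6 m
Maximum height = 76.6 + 97.6 = 174 m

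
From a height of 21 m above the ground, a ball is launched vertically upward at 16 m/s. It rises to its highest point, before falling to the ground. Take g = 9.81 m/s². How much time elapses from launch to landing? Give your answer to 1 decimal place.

Phase 1 (rising): v₀ = 16.0 m/s, a = -9.81 m/s².
v = v₀ + at → t = (0 − 16.0) / -9.81 = 1.63 s
v² = v₀² + 2aΔx → Δx = (0² − 16.0²)/(2·-9.81) = 13.0 m

Phase 2 (falling): v₀ = 0 m/s, a = -9.81 m/s².
Falls 34.0 m from rest: t = √(2·34.0/9.81) = 2.63 s; v = g·t = 25.8 m/s.
Total time = 1.63 + 2.63 = 4.27 s

4.3 s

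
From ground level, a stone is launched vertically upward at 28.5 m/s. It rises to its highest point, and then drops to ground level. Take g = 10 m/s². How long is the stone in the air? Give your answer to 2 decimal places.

Phase 1 (rising): v₀ = 28.5 m/s, a = -10 m/s².
v = v₀ + at → t = (0 − 28.5) / -10 = 2.85 s
v² = v₀² + 2aΔx → Δx = (0² − 28.5²)/(2·-10) = 40.6 m

Phase 2 (falling): v₀ = 0 m/s, a = -10 m/s².
Falls 40.6 m from rest: t = √(2·40.6/10) = 2.85 s; v = g·t = 28.5 m/s.
Total time = 2.85 + 2.85 = 5.70 s

5.70 s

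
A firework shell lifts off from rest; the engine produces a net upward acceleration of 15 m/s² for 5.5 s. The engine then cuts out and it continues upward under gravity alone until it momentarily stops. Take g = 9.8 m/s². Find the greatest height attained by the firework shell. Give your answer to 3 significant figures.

574 m

Phase 1 (powered ascent): v₀ = 0 m/s, a = 15 m/s².
v = v₀ + at = 0 + (15)(5.5) = 82.5 m/s
Δx = v₀t + ½at² = 0·5.5 + 0.5·15·5.5² = 227 m

Phase 2 (coasting upward): v₀ = 82.5 m/s, a = -9.8 m/s².
v = v₀ + at → t = (0 − 82.5) / -9.8 = 8.42 s
v² = v₀² + 2aΔx → Δx = (0² − 82.5²)/(2·-9.8) = 347 m
Maximum height = 227 + 347 = 574 m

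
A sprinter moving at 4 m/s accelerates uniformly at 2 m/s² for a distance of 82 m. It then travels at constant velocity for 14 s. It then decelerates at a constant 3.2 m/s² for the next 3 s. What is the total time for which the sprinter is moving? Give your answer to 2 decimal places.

Phase 1 (accelerating): v₀ = 4.00 m/s, a = 2 m/s².
v² = v₀² + 2aΔx = 4.00² + 2·2·82 = 344 → v = 18.5 m/s
t = (v − v₀)/a = (18.5 − 4.00)/2 = 7.27 s

Phase 2 (constant speed): v₀ = 18.5 m/s, a = 0 m/s².
v = v₀ + at = 18.5 + (0)(14) = 18.5 m/s
Δx = v₀t + ½at² = 18.5·14 + 0.5·0·14² = 260 m

Phase 3 (decelerating): v₀ = 18.5 m/s, a = -3.2 m/s².
v = v₀ + at = 18.5 + (-3.2)(3) = 8.95 m/s
Δx = v₀t + ½at² = 18.5·3 + 0.5·-3.2·3² = 41.2 m
Total time = 7.27 + 14.0 + 3.00 = 24.3 s

24.27 s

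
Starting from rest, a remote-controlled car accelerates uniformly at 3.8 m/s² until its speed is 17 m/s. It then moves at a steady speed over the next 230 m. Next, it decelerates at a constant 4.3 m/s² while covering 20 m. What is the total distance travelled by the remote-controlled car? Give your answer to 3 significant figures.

Phase 1 (accelerating): v₀ = 0 m/s, a = 3.8 m/s².
v = v₀ + at → t = (17 − 0) / 3.8 = 4.47 s
v² = v₀² + 2aΔx → Δx = (17² − 0²)/(2·3.8) = 38.0 m

Phase 2 (constant speed): v₀ = 17.0 m/s, a = 0 m/s².
Constant speed: t = d/v = 230/17.0 = 13.5 s

Phase 3 (decelerating): v₀ = 17.0 m/s, a = -4.3 m/s².
v² = v₀² + 2aΔx = 17.0² + 2·-4.3·20 = 117 → v = 10.8 m/s
t = (v − v₀)/a = (10.8 − 17.0)/-4.3 = 1.44 s
Total distance = 38.0 + 230 + 20.0 = 288 m

288 m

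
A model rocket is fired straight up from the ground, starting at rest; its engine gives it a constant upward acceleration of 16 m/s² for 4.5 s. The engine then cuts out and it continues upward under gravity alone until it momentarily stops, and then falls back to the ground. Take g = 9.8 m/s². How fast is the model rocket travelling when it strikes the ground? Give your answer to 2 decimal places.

91.43 m/s

Phase 1 (powered ascent): v₀ = 0 m/s, a = 16 m/s².
v = v₀ + at = 0 + (16)(4.5) = 72.0 m/s
Δx = v₀t + ½at² = 0·4.5 + 0.5·16·4.5² = 162 m

Phase 2 (coasting upward): v₀ = 72.0 m/s, a = -9.8 m/s².
v = v₀ + at → t = (0 − 72.0) / -9.8 = 7.35 s
v² = v₀² + 2aΔx → Δx = (0² − 72.0²)/(2·-9.8) = 264 m

Phase 3 (free fall): v₀ = 0 m/s, a = -9.8 m/s².
Falls 426 m from rest: t = √(2·426/9.8) = 9.33 s; v = g·t = 91.4 m/s.
Impact speed = 91.4 m/s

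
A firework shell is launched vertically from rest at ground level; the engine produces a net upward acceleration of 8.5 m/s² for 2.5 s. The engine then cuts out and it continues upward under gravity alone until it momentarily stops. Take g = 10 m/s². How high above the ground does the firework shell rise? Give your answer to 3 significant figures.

49.1 m

Phase 1 (powered ascent): v₀ = 0 m/s, a = 8.5 m/s².
v = v₀ + at = 0 + (8.5)(2.5) = 21.2 m/s
Δx = v₀t + ½at² = 0·2.5 + 0.5·8.5·2.5² = 26.6 m

Phase 2 (coasting upward): v₀ = 21.2 m/s, a = -10 m/s².
v = v₀ + at → t = (0 − 21.2) / -10 = 2.12 s
v² = v₀² + 2aΔx → Δx = (0² − 21.2²)/(2·-10) = 22.6 m
Maximum height = 26.6 + 22.6 = 49.1 m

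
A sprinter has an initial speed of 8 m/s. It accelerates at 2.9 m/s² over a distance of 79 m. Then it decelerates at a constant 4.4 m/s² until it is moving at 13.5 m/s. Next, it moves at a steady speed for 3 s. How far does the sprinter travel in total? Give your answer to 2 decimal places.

Phase 1 (accelerating): v₀ = 8.00 m/s, a = 2.9 m/s².
v² = v₀² + 2aΔx = 8.00² + 2·2.9·79 = 522 → v = 22.9 m/s
t = (v − v₀)/a = (22.9 − 8.00)/2.9 = 5.12 s

Phase 2 (decelerating): v₀ = 22.9 m/s, a = -4.4 m/s².
v = v₀ + at → t = (13.5 − 22.9) / -4.4 = 2.13 s
v² = v₀² + 2aΔx → Δx = (13.5² − 22.9²)/(2·-4.4) = 38.6 m

Phase 3 (constant speed): v₀ = 13.5 m/s, a = 0 m/s².
v = v₀ + at = 13.5 + (0)(3) = 13.5 m/s
Δx = v₀t + ½at² = 13.5·3 + 0.5·0·3² = 40.5 m
Total distance = 79.0 + 38.6 + 40.5 = 158 m

158.13 m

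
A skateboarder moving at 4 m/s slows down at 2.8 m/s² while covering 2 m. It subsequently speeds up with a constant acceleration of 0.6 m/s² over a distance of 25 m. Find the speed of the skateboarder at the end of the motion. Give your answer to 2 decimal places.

Phase 1 (decelerating): v₀ = 4.00 m/s, a = -2.8 m/s².
v² = v₀² + 2aΔx = 4.00² + 2·-2.8·2 = 4.80 → v = 2.19 m/s
t = (v − v₀)/a = (2.19 − 4.00)/-2.8 = 0.646 s

Phase 2 (accelerating): v₀ = 2.19 m/s, a = 0.6 m/s².
v² = v₀² + 2aΔx = 2.19² + 2·0.6·25 = 34.8 → v = 5.90 m/s
t = (v − v₀)/a = (5.90 − 2.19)/0.6 = 6.18 s
Final speed = 5.90 m/s

5.90 m/s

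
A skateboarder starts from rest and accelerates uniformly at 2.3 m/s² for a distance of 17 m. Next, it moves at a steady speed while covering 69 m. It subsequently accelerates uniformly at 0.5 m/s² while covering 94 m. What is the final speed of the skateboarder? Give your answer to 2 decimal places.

13.12 m/s

Phase 1 (accelerating): v₀ = 0 m/s, a = 2.3 m/s².
v² = v₀² + 2aΔx = 0² + 2·2.3·17 = 78.2 → v = 8.84 m/s
t = (v − v₀)/a = (8.84 − 0)/2.3 = 3.84 s

Phase 2 (constant speed): v₀ = 8.84 m/s, a = 0 m/s².
Constant speed: t = d/v = 69/8.84 = 7.80 s

Phase 3 (accelerating): v₀ = 8.84 m/s, a = 0.5 m/s².
v² = v₀² + 2aΔx = 8.84² + 2·0.5·94 = 172 → v = 13.1 m/s
t = (v − v₀)/a = (13.1 − 8.84)/0.5 = 8.56 s
Final speed = 13.1 m/s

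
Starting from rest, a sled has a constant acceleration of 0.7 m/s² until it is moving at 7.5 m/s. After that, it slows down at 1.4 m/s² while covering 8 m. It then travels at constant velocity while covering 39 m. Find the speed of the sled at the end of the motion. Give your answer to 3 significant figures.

5.82 m/s

Phase 1 (accelerating): v₀ = 0 m/s, a = 0.7 m/s².
v = v₀ + at → t = (7.5 − 0) / 0.7 = 10.7 s
v² = v₀² + 2aΔx → Δx = (7.5² − 0²)/(2·0.7) = 40.2 m

Phase 2 (decelerating): v₀ = 7.50 m/s, a = -1.4 m/s².
v² = v₀² + 2aΔx = 7.50² + 2·-1.4·8 = 33.9 → v = 5.82 m/s
t = (v − v₀)/a = (5.82 − 7.50)/-1.4 = 1.20 s

Phase 3 (constant speed): v₀ = 5.82 m/s, a = 0 m/s².
Constant speed: t = d/v = 39/5.82 = 6.70 s
Final speed = 5.82 m/s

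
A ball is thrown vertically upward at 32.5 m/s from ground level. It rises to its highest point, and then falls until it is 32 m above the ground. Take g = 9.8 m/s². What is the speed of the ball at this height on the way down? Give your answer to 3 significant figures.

20.7 m/s

Phase 1 (rising): v₀ = 32.5 m/s, a = -9.8 m/s².
v = v₀ + at → t = (0 − 32.5) / -9.8 = 3.32 s
v² = v₀² + 2aΔx → Δx = (0² − 32.5²)/(2·-9.8) = 53.9 m

Phase 2 (falling): v₀ = 0 m/s, a = -9.8 m/s².
Falls 21.9 m from rest: t = √(2·21.9/9.8) = 2.11 s; v = g·t = 20.7 m/s.
Final speed = 20.7 m/s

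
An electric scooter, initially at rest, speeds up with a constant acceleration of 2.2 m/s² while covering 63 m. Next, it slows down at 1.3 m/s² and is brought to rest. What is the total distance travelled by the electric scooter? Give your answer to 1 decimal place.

169.6 m

Phase 1 (accelerating): v₀ = 0 m/s, a = 2.2 m/s².
v² = v₀² + 2aΔx = 0² + 2·2.2·63 = 277 → v = 16.6 m/s
t = (v − v₀)/a = (16.6 − 0)/2.2 = 7.57 s

Phase 2 (decelerating): v₀ = 16.6 m/s, a = -1.3 m/s².
v = v₀ + at → t = (0 − 16.6) / -1.3 = 12.8 s
v² = v₀² + 2aΔx → Δx = (0² − 16.6²)/(2·-1.3) = 107 m
Total distance = 63.0 + 107 = 170 m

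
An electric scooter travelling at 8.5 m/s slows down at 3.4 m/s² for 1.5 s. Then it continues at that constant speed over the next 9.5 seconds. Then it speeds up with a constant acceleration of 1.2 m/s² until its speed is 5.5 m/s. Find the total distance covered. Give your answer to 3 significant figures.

49.0 m

Phase 1 (decelerating): v₀ = 8.50 m/s, a = -3.4 m/s².
v = v₀ + at = 8.50 + (-3.4)(1.5) = 3.40 m/s
Δx = v₀t + ½at² = 8.50·1.5 + 0.5·-3.4·1.5² = 8.93 m

Phase 2 (constant speed): v₀ = 3.40 m/s, a = 0 m/s².
v = v₀ + at = 3.40 + (0)(9.5) = 3.40 m/s
Δx = v₀t + ½at² = 3.40·9.5 + 0.5·0·9.5² = 32.3 m

Phase 3 (accelerating): v₀ = 3.40 m/s, a = 1.2 m/s².
v = v₀ + at → t = (5.5 − 3.40) / 1.2 = 1.75 s
v² = v₀² + 2aΔx → Δx = (5.5² − 3.40²)/(2·1.2) = 7.79 m
Total distance = 8.93 + 32.3 + 7.79 = 49.0 m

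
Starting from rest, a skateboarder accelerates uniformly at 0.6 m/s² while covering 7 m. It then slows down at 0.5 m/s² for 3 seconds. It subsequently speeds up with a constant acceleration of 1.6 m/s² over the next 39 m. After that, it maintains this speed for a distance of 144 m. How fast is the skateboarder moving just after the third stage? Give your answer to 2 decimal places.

Phase 1 (accelerating): v₀ = 0 m/s, a = 0.6 m/s².
v² = v₀² + 2aΔx = 0² + 2·0.6·7 = 8.40 → v = 2.90 m/s
t = (v − v₀)/a = (2.90 − 0)/0.6 = 4.83 s

Phase 2 (decelerating): v₀ = 2.90 m/s, a = -0.5 m/s².
v = v₀ + at = 2.90 + (-0.5)(3) = 1.40 m/s
Δx = v₀t + ½at² = 2.90·3 + 0.5·-0.5·3² = 6.44 m

Phase 3 (accelerating): v₀ = 1.40 m/s, a = 1.6 m/s².
v² = v₀² + 2aΔx = 1.40² + 2·1.6·39 = 127 → v = 11.3 m/s
t = (v − v₀)/a = (11.3 − 1.40)/1.6 = 6.16 s
Speed at end of phase 3 = 11.3 m/s

11.26 m/s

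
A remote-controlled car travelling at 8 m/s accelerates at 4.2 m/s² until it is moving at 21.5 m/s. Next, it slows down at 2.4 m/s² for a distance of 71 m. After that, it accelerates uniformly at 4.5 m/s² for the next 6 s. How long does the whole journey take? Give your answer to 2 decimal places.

Phase 1 (accelerating): v₀ = 8.00 m/s, a = 4.2 m/s².
v = v₀ + at → t = (21.5 − 8.00) / 4.2 = 3.21 s
v² = v₀² + 2aΔx → Δx = (21.5² − 8.00²)/(2·4.2) = 47.4 m

Phase 2 (decelerating): v₀ = 21.5 m/s, a = -2.4 m/s².
v² = v₀² + 2aΔx = 21.5² + 2·-2.4·71 = 121 → v = 11.0 m/s
t = (v − v₀)/a = (11.0 − 21.5)/-2.4 = 4.37 s

Phase 3 (accelerating): v₀ = 11.0 m/s, a = 4.5 m/s².
v = v₀ + at = 11.0 + (4.5)(6) = 38.0 m/s
Δx = v₀t + ½at² = 11.0·6 + 0.5·4.5·6² = 147 m
Total time = 3.21 + 4.37 + 6.00 = 13.6 s

13.58 s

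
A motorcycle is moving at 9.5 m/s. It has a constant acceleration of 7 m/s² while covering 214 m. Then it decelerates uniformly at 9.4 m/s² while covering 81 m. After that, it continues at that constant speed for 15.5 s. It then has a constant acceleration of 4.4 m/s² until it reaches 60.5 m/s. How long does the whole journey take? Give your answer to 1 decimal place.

28.5 s

Phase 1 (accelerating): v₀ = 9.50 m/s, a = 7 m/s².
v² = v₀² + 2aΔx = 9.50² + 2·7·214 = 3090 → v = 55.6 m/s
t = (v − v₀)/a = (55.6 − 9.50)/7 = 6.58 s

Phase 2 (decelerating): v₀ = 55.6 m/s, a = -9.4 m/s².
v² = v₀² + 2aΔx = 55.6² + 2·-9.4·81 = 1560 → v = 39.5 m/s
t = (v − v₀)/a = (39.5 − 55.6)/-9.4 = 1.70 s

Phase 3 (constant speed): v₀ = 39.5 m/s, a = 0 m/s².
v = v₀ + at = 39.5 + (0)(15.5) = 39.5 m/s
Δx = v₀t + ½at² = 39.5·15.5 + 0.5·0·15.5² = 613 m

Phase 4 (accelerating): v₀ = 39.5 m/s, a = 4.4 m/s².
v = v₀ + at → t = (60.5 − 39.5) / 4.4 = 4.76 s
v² = v₀² + 2aΔx → Δx = (60.5² − 39.5²)/(2·4.4) = 238 m
Total time = 6.58 + 1.70 + 15.5 + 4.76 = 28.5 s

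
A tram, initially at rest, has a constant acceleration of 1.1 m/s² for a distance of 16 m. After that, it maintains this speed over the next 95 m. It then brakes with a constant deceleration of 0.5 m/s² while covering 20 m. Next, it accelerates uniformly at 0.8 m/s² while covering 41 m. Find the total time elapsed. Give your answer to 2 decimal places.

Phase 1 (accelerating): v₀ = 0 m/s, a = 1.1 m/s².
v² = v₀² + 2aΔx = 0² + 2·1.1·16 = 35.2 → v = 5.93 m/s
t = (v − v₀)/a = (5.93 − 0)/1.1 = 5.39 s

Phase 2 (constant speed): v₀ = 5.93 m/s, a = 0 m/s².
Constant speed: t = d/v = 95/5.93 = 16.0 s

Phase 3 (decelerating): v₀ = 5.93 m/s, a = -0.5 m/s².
v² = v₀² + 2aΔx = 5.93² + 2·-0.5·20 = 15.2 → v = 3.90 m/s
t = (v − v₀)/a = (3.90 − 5.93)/-0.5 = 4.07 s

Phase 4 (accelerating): v₀ = 3.90 m/s, a = 0.8 m/s².
v² = v₀² + 2aΔx = 3.90² + 2·0.8·41 = 80.8 → v = 8.99 m/s
t = (v − v₀)/a = (8.99 − 3.90)/0.8 = 6.36 s
Total time = 5.39 + 16.0 + 4.07 + 6.36 = 31.8 s

31.84 s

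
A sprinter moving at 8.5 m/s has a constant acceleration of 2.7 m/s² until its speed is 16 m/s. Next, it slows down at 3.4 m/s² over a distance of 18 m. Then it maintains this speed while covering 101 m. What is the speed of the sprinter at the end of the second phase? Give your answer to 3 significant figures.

11.6 m/s

Phase 1 (accelerating): v₀ = 8.50 m/s, a = 2.7 m/s².
v = v₀ + at → t = (16 − 8.50) / 2.7 = 2.78 s
v² = v₀² + 2aΔx → Δx = (16² − 8.50²)/(2·2.7) = 34.0 m

Phase 2 (decelerating): v₀ = 16.0 m/s, a = -3.4 m/s².
v² = v₀² + 2aΔx = 16.0² + 2·-3.4·18 = 134 → v = 11.6 m/s
t = (v − v₀)/a = (11.6 − 16.0)/-3.4 = 1.31 s
Speed at end of phase 2 = 11.6 m/s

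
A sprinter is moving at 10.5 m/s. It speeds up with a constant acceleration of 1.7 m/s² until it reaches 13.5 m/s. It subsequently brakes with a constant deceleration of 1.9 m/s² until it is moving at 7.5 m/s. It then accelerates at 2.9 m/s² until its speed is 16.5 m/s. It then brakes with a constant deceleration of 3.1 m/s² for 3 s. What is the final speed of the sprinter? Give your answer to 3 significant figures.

Phase 1 (accelerating): v₀ = 10.5 m/s, a = 1.7 m/s².
v = v₀ + at → t = (13.5 − 10.5) / 1.7 = 1.76 s
v² = v₀² + 2aΔx → Δx = (13.5² − 10.5²)/(2·1.7) = 21.2 m

Phase 2 (decelerating): v₀ = 13.5 m/s, a = -1.9 m/s².
v = v₀ + at → t = (7.5 − 13.5) / -1.9 = 3.16 s
v² = v₀² + 2aΔx → Δx = (7.5² − 13.5²)/(2·-1.9) = 33.2 m

Phase 3 (accelerating): v₀ = 7.50 m/s, a = 2.9 m/s².
v = v₀ + at → t = (16.5 − 7.50) / 2.9 = 3.10 s
v² = v₀² + 2aΔx → Δx = (16.5² − 7.50²)/(2·2.9) = 37.2 m

Phase 4 (decelerating): v₀ = 16.5 m/s, a = -3.1 m/s².
v = v₀ + at = 16.5 + (-3.1)(3) = 7.20 m/s
Δx = v₀t + ½at² = 16.5·3 + 0.5·-3.1·3² = 35.5 m
Final speed = 7.20 m/s

7.20 m/s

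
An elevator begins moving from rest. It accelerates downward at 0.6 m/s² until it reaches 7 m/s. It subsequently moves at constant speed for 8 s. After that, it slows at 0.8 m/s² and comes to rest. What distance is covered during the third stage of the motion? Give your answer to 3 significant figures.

Phase 1 (accelerating): v₀ = 0 m/s, a = 0.6 m/s².
v = v₀ + at → t = (7 − 0) / 0.6 = 11.7 s
v² = v₀² + 2aΔx → Δx = (7² − 0²)/(2·0.6) = 40.8 m

Phase 2 (constant speed): v₀ = 7.00 m/s, a = 0 m/s².
v = v₀ + at = 7.00 + (0)(8) = 7.00 m/s
Δx = v₀t + ½at² = 7.00·8 + 0.5·0·8² = 56.0 m

Phase 3 (decelerating): v₀ = 7.00 m/s, a = -0.8 m/s².
v = v₀ + at → t = (0 − 7.00) / -0.8 = 8.75 s
v² = v₀² + 2aΔx → Δx = (0² − 7.00²)/(2·-0.8) = 30.6 m
Distance in phase 3 = 30.6 m

30.6 m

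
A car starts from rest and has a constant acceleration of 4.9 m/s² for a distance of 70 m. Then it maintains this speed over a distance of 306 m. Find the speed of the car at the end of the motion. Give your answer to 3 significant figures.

26.2 m/s

Phase 1 (accelerating): v₀ = 0 m/s, a = 4.9 m/s².
v² = v₀² + 2aΔx = 0² + 2·4.9·70 = 686 → v = 26.2 m/s
t = (v − v₀)/a = (26.2 − 0)/4.9 = 5.35 s

Phase 2 (constant speed): v₀ = 26.2 m/s, a = 0 m/s².
Constant speed: t = d/v = 306/26.2 = 11.7 s
Final speed = 26.2 m/s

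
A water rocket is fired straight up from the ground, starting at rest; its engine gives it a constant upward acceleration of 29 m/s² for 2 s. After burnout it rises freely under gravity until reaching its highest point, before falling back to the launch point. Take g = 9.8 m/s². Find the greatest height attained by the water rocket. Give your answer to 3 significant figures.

230 m

Phase 1 (powered ascent): v₀ = 0 m/s, a = 29 m/s².
v = v₀ + at = 0 + (29)(2) = 58.0 m/s
Δx = v₀t + ½at² = 0·2 + 0.5·29·2² = 58.0 m

Phase 2 (coasting upward): v₀ = 58.0 m/s, a = -9.8 m/s².
v = v₀ + at → t = (0 − 58.0) / -9.8 = 5.92 s
v² = v₀² + 2aΔx → Δx = (0² − 58.0²)/(2·-9.8) = 172 m
Maximum height = 58.0 + 172 = 230 m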